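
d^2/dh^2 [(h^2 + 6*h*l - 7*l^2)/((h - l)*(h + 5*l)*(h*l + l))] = 2*(h^3 + 21*h^2*l + 105*h*l^2 + 6*h*l + 175*l^3 + 10*l^2 + 2*l)/(l*(h^6 + 15*h^5*l + 3*h^5 + 75*h^4*l^2 + 45*h^4*l + 3*h^4 + 125*h^3*l^3 + 225*h^3*l^2 + 45*h^3*l + h^3 + 375*h^2*l^3 + 225*h^2*l^2 + 15*h^2*l + 375*h*l^3 + 75*h*l^2 + 125*l^3))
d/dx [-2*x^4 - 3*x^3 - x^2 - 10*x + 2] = -8*x^3 - 9*x^2 - 2*x - 10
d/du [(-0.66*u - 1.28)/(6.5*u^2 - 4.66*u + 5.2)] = (4.29*u^2 + 16.64*u - 9.3968)/(42.25*u^4 - 60.58*u^3 + 89.3156*u^2 - 48.464*u + 27.04)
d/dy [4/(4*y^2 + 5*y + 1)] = 4*(-8*y - 5)/(4*y^2 + 5*y + 1)^2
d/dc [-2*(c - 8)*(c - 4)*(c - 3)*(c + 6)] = -8*c^3 + 54*c^2 + 88*c - 624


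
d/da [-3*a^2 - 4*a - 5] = -6*a - 4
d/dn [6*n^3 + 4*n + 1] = 18*n^2 + 4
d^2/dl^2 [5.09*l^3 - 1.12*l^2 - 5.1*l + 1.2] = 30.54*l - 2.24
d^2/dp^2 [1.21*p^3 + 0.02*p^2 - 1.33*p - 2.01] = 7.26*p + 0.04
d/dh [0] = 0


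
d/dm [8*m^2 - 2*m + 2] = 16*m - 2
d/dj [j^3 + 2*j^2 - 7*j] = 3*j^2 + 4*j - 7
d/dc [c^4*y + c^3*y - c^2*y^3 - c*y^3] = y*(4*c^3 + 3*c^2 - 2*c*y^2 - y^2)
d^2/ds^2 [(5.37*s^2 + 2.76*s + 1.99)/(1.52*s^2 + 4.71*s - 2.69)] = (-64.1364*s^3 + 159.327312*s^2 + 153.191376*s + 252.219704)/(3.511808*s^6 + 32.645952*s^5 + 82.514568*s^4 - 11.062377*s^3 - 146.029071*s^2 + 102.246093*s - 19.465109)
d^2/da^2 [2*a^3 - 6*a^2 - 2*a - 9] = 12*a - 12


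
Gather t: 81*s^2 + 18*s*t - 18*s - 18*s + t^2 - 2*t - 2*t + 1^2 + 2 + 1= 81*s^2 - 36*s + t^2 + t*(18*s - 4) + 4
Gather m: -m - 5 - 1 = -m - 6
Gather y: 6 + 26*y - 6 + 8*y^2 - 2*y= 8*y^2 + 24*y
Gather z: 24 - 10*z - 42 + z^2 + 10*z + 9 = z^2 - 9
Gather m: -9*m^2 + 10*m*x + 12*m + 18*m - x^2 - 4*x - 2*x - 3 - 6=-9*m^2 + m*(10*x + 30) - x^2 - 6*x - 9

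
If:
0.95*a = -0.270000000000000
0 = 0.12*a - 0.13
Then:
No Solution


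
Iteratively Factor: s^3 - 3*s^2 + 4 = (s - 2)*(s^2 - s - 2) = (s - 2)*(s + 1)*(s - 2)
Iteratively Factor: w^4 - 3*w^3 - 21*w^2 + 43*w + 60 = (w - 3)*(w^3 - 21*w - 20) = (w - 3)*(w + 4)*(w^2 - 4*w - 5) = (w - 3)*(w + 1)*(w + 4)*(w - 5)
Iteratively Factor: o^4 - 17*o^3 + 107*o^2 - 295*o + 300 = (o - 5)*(o^3 - 12*o^2 + 47*o - 60) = (o - 5)^2*(o^2 - 7*o + 12) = (o - 5)^2*(o - 4)*(o - 3)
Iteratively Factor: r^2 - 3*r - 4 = (r - 4)*(r + 1)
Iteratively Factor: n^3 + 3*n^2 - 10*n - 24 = (n - 3)*(n^2 + 6*n + 8) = (n - 3)*(n + 4)*(n + 2)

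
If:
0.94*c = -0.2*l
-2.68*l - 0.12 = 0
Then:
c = 0.01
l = -0.04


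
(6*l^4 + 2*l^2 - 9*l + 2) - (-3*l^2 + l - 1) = 6*l^4 + 5*l^2 - 10*l + 3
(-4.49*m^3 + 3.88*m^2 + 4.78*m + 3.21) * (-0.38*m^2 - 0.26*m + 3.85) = 1.7062*m^5 - 0.307*m^4 - 20.1117*m^3 + 12.4754*m^2 + 17.5684*m + 12.3585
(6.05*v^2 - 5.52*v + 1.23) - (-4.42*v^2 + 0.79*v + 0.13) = 10.47*v^2 - 6.31*v + 1.1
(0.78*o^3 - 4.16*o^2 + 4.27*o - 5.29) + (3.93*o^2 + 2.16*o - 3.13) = 0.78*o^3 - 0.23*o^2 + 6.43*o - 8.42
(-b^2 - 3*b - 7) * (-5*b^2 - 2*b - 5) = 5*b^4 + 17*b^3 + 46*b^2 + 29*b + 35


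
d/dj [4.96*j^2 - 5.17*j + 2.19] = 9.92*j - 5.17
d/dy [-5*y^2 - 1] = -10*y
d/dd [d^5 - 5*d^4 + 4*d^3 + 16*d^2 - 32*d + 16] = 5*d^4 - 20*d^3 + 12*d^2 + 32*d - 32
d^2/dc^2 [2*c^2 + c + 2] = 4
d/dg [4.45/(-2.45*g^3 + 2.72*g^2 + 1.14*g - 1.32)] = (32.7075*g^2 - 24.208*g - 5.073)/(2.45*g^3 - 2.72*g^2 - 1.14*g + 1.32)^2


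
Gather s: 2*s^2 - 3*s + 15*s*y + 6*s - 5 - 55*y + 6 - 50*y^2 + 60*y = 2*s^2 + s*(15*y + 3) - 50*y^2 + 5*y + 1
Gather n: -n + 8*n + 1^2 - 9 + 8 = 7*n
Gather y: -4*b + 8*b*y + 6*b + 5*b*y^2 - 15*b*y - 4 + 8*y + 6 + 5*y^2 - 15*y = 2*b + y^2*(5*b + 5) + y*(-7*b - 7) + 2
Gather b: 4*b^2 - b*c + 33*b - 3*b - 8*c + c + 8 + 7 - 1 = 4*b^2 + b*(30 - c) - 7*c + 14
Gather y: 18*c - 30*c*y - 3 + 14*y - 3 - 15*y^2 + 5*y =18*c - 15*y^2 + y*(19 - 30*c) - 6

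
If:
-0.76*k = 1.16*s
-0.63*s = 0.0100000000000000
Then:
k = 0.02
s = -0.02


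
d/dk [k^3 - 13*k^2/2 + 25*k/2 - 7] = 3*k^2 - 13*k + 25/2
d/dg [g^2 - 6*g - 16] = 2*g - 6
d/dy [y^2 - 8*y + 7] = 2*y - 8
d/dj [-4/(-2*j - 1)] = -8/(2*j + 1)^2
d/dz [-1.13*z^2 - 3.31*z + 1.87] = -2.26*z - 3.31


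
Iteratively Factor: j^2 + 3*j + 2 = (j + 2)*(j + 1)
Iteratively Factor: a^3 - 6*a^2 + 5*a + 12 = (a + 1)*(a^2 - 7*a + 12) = (a - 4)*(a + 1)*(a - 3)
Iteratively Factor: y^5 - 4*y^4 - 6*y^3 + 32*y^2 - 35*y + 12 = (y - 1)*(y^4 - 3*y^3 - 9*y^2 + 23*y - 12) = (y - 1)^2*(y^3 - 2*y^2 - 11*y + 12) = (y - 1)^2*(y + 3)*(y^2 - 5*y + 4) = (y - 1)^3*(y + 3)*(y - 4)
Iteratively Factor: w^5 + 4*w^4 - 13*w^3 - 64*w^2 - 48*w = (w + 3)*(w^4 + w^3 - 16*w^2 - 16*w) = w*(w + 3)*(w^3 + w^2 - 16*w - 16) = w*(w + 1)*(w + 3)*(w^2 - 16) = w*(w + 1)*(w + 3)*(w + 4)*(w - 4)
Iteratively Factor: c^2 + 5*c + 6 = (c + 3)*(c + 2)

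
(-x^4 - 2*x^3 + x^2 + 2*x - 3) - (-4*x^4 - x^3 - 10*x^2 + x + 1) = 3*x^4 - x^3 + 11*x^2 + x - 4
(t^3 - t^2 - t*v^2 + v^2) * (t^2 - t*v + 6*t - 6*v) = t^5 - t^4*v + 5*t^4 - t^3*v^2 - 5*t^3*v - 6*t^3 + t^2*v^3 - 5*t^2*v^2 + 6*t^2*v + 5*t*v^3 + 6*t*v^2 - 6*v^3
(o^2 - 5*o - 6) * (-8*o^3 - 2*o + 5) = -8*o^5 + 40*o^4 + 46*o^3 + 15*o^2 - 13*o - 30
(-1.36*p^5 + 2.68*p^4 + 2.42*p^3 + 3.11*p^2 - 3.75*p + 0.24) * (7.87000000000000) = -10.7032*p^5 + 21.0916*p^4 + 19.0454*p^3 + 24.4757*p^2 - 29.5125*p + 1.8888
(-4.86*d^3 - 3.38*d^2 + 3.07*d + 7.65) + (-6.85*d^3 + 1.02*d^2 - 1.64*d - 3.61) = -11.71*d^3 - 2.36*d^2 + 1.43*d + 4.04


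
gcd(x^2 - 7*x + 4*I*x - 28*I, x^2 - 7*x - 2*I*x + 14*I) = x - 7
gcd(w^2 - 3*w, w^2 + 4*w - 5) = 1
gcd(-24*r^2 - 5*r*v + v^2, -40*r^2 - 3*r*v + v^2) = 8*r - v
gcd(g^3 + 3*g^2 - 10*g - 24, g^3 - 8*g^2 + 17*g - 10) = 1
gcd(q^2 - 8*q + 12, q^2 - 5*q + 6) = q - 2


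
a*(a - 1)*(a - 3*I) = a^3 - a^2 - 3*I*a^2 + 3*I*a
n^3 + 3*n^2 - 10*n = n*(n - 2)*(n + 5)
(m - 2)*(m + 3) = m^2 + m - 6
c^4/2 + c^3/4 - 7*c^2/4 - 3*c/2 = c*(c/2 + 1/2)*(c - 2)*(c + 3/2)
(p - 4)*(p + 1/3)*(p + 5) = p^3 + 4*p^2/3 - 59*p/3 - 20/3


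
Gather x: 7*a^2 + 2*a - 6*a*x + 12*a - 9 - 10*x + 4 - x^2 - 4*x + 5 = 7*a^2 + 14*a - x^2 + x*(-6*a - 14)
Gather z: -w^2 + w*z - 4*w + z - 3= -w^2 - 4*w + z*(w + 1) - 3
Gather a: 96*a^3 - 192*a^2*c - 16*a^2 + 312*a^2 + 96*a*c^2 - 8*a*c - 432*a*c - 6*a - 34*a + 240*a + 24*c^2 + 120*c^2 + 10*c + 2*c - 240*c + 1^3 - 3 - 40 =96*a^3 + a^2*(296 - 192*c) + a*(96*c^2 - 440*c + 200) + 144*c^2 - 228*c - 42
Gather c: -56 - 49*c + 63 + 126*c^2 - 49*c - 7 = 126*c^2 - 98*c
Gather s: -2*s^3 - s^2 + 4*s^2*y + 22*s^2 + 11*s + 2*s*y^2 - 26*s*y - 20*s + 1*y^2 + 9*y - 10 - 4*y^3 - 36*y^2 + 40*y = -2*s^3 + s^2*(4*y + 21) + s*(2*y^2 - 26*y - 9) - 4*y^3 - 35*y^2 + 49*y - 10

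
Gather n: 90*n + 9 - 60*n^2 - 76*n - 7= -60*n^2 + 14*n + 2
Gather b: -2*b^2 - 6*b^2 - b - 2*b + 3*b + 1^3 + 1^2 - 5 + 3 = -8*b^2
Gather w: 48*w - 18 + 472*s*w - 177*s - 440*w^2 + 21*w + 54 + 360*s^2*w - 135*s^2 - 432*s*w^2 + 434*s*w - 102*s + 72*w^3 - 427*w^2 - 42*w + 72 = -135*s^2 - 279*s + 72*w^3 + w^2*(-432*s - 867) + w*(360*s^2 + 906*s + 27) + 108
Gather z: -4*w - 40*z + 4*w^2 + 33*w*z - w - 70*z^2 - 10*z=4*w^2 - 5*w - 70*z^2 + z*(33*w - 50)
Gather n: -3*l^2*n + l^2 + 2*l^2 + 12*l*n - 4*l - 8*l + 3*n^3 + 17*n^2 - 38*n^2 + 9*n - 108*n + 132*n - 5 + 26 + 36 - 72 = 3*l^2 - 12*l + 3*n^3 - 21*n^2 + n*(-3*l^2 + 12*l + 33) - 15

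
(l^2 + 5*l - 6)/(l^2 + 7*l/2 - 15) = 2*(l - 1)/(2*l - 5)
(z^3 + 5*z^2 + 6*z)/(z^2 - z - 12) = z*(z + 2)/(z - 4)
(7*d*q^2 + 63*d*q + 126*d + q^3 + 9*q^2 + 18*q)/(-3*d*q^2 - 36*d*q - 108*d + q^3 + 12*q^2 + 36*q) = (7*d*q + 21*d + q^2 + 3*q)/(-3*d*q - 18*d + q^2 + 6*q)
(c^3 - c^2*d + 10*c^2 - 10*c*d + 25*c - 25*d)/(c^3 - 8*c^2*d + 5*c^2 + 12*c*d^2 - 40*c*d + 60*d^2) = (c^2 - c*d + 5*c - 5*d)/(c^2 - 8*c*d + 12*d^2)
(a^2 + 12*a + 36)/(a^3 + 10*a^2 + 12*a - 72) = 1/(a - 2)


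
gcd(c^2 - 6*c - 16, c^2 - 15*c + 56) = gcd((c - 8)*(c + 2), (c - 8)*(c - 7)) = c - 8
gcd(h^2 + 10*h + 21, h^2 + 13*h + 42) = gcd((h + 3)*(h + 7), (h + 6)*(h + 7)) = h + 7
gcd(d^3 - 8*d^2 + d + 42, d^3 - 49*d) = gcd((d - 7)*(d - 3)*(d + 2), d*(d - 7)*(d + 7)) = d - 7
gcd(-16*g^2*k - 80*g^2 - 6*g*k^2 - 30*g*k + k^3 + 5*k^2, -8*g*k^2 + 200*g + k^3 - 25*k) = 8*g*k + 40*g - k^2 - 5*k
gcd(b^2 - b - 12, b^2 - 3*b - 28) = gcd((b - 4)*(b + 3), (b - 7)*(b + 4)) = 1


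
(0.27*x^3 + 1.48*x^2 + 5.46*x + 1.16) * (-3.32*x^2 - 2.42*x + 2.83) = -0.8964*x^5 - 5.567*x^4 - 20.9447*x^3 - 12.876*x^2 + 12.6446*x + 3.2828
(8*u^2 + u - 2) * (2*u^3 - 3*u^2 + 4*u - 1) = 16*u^5 - 22*u^4 + 25*u^3 + 2*u^2 - 9*u + 2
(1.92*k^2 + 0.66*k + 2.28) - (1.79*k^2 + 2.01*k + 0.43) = 0.13*k^2 - 1.35*k + 1.85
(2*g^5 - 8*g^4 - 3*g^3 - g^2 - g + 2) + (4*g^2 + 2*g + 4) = 2*g^5 - 8*g^4 - 3*g^3 + 3*g^2 + g + 6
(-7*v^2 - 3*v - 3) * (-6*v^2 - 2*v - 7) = 42*v^4 + 32*v^3 + 73*v^2 + 27*v + 21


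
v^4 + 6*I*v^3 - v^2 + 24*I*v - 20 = (v - 2*I)*(v + I)*(v + 2*I)*(v + 5*I)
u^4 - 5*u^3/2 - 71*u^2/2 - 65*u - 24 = (u - 8)*(u + 1/2)*(u + 2)*(u + 3)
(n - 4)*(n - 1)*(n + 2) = n^3 - 3*n^2 - 6*n + 8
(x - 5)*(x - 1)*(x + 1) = x^3 - 5*x^2 - x + 5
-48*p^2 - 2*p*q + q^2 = (-8*p + q)*(6*p + q)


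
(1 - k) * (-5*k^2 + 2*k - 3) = 5*k^3 - 7*k^2 + 5*k - 3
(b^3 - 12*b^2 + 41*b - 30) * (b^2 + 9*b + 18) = b^5 - 3*b^4 - 49*b^3 + 123*b^2 + 468*b - 540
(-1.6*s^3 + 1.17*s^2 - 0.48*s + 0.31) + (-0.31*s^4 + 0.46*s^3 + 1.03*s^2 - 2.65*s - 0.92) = -0.31*s^4 - 1.14*s^3 + 2.2*s^2 - 3.13*s - 0.61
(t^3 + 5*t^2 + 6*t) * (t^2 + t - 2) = t^5 + 6*t^4 + 9*t^3 - 4*t^2 - 12*t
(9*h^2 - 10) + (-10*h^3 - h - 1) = -10*h^3 + 9*h^2 - h - 11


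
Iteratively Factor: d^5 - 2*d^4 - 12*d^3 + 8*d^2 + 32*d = (d + 2)*(d^4 - 4*d^3 - 4*d^2 + 16*d) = (d - 2)*(d + 2)*(d^3 - 2*d^2 - 8*d) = d*(d - 2)*(d + 2)*(d^2 - 2*d - 8) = d*(d - 4)*(d - 2)*(d + 2)*(d + 2)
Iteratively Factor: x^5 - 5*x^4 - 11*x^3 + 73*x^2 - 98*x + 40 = (x - 1)*(x^4 - 4*x^3 - 15*x^2 + 58*x - 40) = (x - 1)^2*(x^3 - 3*x^2 - 18*x + 40) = (x - 2)*(x - 1)^2*(x^2 - x - 20) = (x - 2)*(x - 1)^2*(x + 4)*(x - 5)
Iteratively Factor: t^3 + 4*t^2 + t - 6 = (t + 2)*(t^2 + 2*t - 3) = (t - 1)*(t + 2)*(t + 3)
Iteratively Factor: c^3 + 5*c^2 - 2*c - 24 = (c + 3)*(c^2 + 2*c - 8) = (c + 3)*(c + 4)*(c - 2)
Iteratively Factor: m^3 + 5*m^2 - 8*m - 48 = (m + 4)*(m^2 + m - 12) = (m - 3)*(m + 4)*(m + 4)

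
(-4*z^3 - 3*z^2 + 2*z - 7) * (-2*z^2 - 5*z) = 8*z^5 + 26*z^4 + 11*z^3 + 4*z^2 + 35*z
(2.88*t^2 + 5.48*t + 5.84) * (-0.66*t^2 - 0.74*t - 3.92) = -1.9008*t^4 - 5.748*t^3 - 19.1992*t^2 - 25.8032*t - 22.8928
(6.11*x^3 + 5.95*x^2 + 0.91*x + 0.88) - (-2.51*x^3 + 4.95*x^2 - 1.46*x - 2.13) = 8.62*x^3 + 1.0*x^2 + 2.37*x + 3.01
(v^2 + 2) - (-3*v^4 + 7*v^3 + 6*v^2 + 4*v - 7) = 3*v^4 - 7*v^3 - 5*v^2 - 4*v + 9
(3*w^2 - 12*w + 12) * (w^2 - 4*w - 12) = 3*w^4 - 24*w^3 + 24*w^2 + 96*w - 144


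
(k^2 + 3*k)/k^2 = (k + 3)/k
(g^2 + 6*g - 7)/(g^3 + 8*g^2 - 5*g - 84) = (g - 1)/(g^2 + g - 12)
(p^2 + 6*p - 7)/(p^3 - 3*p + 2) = (p + 7)/(p^2 + p - 2)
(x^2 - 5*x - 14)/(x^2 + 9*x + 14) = (x - 7)/(x + 7)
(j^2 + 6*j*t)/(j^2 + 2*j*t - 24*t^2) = j/(j - 4*t)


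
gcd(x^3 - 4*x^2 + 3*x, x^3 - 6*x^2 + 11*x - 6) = x^2 - 4*x + 3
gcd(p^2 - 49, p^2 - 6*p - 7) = p - 7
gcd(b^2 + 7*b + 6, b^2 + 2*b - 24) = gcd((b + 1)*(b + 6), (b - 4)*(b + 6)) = b + 6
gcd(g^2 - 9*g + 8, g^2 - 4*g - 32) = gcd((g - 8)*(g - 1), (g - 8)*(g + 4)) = g - 8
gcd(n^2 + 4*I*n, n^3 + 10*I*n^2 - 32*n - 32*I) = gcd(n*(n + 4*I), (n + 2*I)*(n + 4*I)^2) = n + 4*I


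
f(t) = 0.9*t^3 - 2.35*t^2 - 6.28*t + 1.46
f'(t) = 2.7*t^2 - 4.7*t - 6.28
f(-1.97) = -2.17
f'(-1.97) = 13.46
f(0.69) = -3.70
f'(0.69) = -8.24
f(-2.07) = -3.59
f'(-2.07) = 15.02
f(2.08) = -13.67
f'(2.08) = -4.37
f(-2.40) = -9.45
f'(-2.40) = 20.55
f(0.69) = -3.70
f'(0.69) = -8.24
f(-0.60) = 4.19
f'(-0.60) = -2.49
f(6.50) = 108.52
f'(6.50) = 77.24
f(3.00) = -14.23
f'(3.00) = 3.92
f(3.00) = -14.23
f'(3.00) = 3.92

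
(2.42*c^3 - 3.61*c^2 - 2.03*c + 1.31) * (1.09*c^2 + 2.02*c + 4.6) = 2.6378*c^5 + 0.9535*c^4 + 1.6271*c^3 - 19.2787*c^2 - 6.6918*c + 6.026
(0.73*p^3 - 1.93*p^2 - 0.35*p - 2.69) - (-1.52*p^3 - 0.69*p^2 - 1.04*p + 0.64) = 2.25*p^3 - 1.24*p^2 + 0.69*p - 3.33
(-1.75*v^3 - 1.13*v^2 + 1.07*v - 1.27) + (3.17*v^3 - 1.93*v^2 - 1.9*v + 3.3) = 1.42*v^3 - 3.06*v^2 - 0.83*v + 2.03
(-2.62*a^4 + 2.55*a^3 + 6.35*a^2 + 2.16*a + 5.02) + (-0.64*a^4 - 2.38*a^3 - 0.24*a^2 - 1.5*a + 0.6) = -3.26*a^4 + 0.17*a^3 + 6.11*a^2 + 0.66*a + 5.62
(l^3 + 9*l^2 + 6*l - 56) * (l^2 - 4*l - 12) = l^5 + 5*l^4 - 42*l^3 - 188*l^2 + 152*l + 672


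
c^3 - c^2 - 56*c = c*(c - 8)*(c + 7)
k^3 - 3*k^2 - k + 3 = (k - 3)*(k - 1)*(k + 1)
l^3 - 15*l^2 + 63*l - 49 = (l - 7)^2*(l - 1)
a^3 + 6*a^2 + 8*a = a*(a + 2)*(a + 4)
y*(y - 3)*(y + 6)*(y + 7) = y^4 + 10*y^3 + 3*y^2 - 126*y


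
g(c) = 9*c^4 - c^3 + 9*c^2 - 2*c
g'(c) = 36*c^3 - 3*c^2 + 18*c - 2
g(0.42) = 0.95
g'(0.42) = 7.70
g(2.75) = 556.49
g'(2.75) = 773.50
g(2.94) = 718.91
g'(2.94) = 939.83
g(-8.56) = 49624.99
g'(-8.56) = -22955.89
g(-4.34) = 3452.97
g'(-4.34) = -3079.50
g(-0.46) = 3.32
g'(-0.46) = -14.42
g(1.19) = 26.73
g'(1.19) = 75.84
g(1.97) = 158.90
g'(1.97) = 297.05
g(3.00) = 777.00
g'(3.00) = 997.00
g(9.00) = 59031.00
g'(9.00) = 26161.00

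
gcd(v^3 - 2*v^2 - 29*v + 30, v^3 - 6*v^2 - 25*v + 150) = v^2 - v - 30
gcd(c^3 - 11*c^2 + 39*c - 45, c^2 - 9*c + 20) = c - 5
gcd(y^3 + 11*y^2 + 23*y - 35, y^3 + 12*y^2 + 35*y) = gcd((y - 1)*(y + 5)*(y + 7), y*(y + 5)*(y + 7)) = y^2 + 12*y + 35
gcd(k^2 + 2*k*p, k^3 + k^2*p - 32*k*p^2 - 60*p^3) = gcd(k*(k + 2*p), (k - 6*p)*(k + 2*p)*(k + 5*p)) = k + 2*p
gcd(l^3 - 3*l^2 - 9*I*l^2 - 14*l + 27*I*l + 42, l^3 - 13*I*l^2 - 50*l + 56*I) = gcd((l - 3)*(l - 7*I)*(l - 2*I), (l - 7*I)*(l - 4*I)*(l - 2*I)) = l^2 - 9*I*l - 14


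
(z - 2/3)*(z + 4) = z^2 + 10*z/3 - 8/3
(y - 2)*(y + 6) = y^2 + 4*y - 12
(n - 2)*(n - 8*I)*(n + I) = n^3 - 2*n^2 - 7*I*n^2 + 8*n + 14*I*n - 16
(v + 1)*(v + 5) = v^2 + 6*v + 5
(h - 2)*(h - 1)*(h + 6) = h^3 + 3*h^2 - 16*h + 12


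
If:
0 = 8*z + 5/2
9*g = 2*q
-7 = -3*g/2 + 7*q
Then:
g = -7/30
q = -21/20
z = -5/16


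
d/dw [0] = 0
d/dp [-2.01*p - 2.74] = -2.01000000000000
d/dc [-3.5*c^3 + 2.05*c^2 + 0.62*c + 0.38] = -10.5*c^2 + 4.1*c + 0.62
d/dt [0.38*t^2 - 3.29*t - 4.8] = 0.76*t - 3.29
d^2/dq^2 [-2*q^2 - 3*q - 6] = -4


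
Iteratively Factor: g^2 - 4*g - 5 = (g + 1)*(g - 5)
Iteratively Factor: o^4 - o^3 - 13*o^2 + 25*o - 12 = (o - 3)*(o^3 + 2*o^2 - 7*o + 4) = (o - 3)*(o - 1)*(o^2 + 3*o - 4) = (o - 3)*(o - 1)*(o + 4)*(o - 1)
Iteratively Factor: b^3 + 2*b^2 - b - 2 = (b + 1)*(b^2 + b - 2) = (b - 1)*(b + 1)*(b + 2)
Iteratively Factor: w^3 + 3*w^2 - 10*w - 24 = (w - 3)*(w^2 + 6*w + 8) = (w - 3)*(w + 4)*(w + 2)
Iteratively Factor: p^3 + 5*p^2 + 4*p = (p)*(p^2 + 5*p + 4) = p*(p + 1)*(p + 4)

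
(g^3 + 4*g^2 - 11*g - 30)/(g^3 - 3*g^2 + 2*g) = (g^3 + 4*g^2 - 11*g - 30)/(g*(g^2 - 3*g + 2))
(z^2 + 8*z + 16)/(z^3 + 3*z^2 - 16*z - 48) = (z + 4)/(z^2 - z - 12)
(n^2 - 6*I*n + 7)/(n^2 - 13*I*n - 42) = (n + I)/(n - 6*I)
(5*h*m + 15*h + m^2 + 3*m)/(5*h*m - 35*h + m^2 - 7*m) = (m + 3)/(m - 7)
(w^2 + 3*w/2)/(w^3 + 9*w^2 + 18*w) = (w + 3/2)/(w^2 + 9*w + 18)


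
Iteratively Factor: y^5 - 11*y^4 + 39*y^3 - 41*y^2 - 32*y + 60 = (y - 5)*(y^4 - 6*y^3 + 9*y^2 + 4*y - 12) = (y - 5)*(y - 2)*(y^3 - 4*y^2 + y + 6) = (y - 5)*(y - 2)^2*(y^2 - 2*y - 3) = (y - 5)*(y - 2)^2*(y + 1)*(y - 3)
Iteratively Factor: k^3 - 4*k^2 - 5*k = (k)*(k^2 - 4*k - 5) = k*(k - 5)*(k + 1)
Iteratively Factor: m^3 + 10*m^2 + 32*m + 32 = (m + 2)*(m^2 + 8*m + 16) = (m + 2)*(m + 4)*(m + 4)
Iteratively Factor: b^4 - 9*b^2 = (b)*(b^3 - 9*b) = b*(b + 3)*(b^2 - 3*b) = b^2*(b + 3)*(b - 3)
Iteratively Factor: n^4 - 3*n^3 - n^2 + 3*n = (n - 3)*(n^3 - n) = n*(n - 3)*(n^2 - 1) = n*(n - 3)*(n - 1)*(n + 1)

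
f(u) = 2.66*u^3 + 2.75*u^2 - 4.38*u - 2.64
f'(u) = 7.98*u^2 + 5.5*u - 4.38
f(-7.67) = -1007.50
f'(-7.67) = 422.89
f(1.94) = 18.63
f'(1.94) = 36.32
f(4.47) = 270.31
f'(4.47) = 179.65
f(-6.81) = -685.36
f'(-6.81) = 328.25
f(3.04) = 84.19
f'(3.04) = 86.09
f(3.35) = 113.55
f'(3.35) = 103.60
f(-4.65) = -190.26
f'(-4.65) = 142.59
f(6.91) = 976.04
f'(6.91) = 414.65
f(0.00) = -2.64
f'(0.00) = -4.38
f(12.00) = 4937.28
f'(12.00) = 1210.74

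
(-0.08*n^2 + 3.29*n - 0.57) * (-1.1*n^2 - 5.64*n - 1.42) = 0.088*n^4 - 3.1678*n^3 - 17.815*n^2 - 1.457*n + 0.8094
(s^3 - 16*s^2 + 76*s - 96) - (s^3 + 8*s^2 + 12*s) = -24*s^2 + 64*s - 96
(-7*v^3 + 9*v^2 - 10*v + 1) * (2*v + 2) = -14*v^4 + 4*v^3 - 2*v^2 - 18*v + 2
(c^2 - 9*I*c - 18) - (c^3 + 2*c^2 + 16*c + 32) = -c^3 - c^2 - 16*c - 9*I*c - 50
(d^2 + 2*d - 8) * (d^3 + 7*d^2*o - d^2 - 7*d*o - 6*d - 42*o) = d^5 + 7*d^4*o + d^4 + 7*d^3*o - 16*d^3 - 112*d^2*o - 4*d^2 - 28*d*o + 48*d + 336*o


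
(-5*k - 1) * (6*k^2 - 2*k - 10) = -30*k^3 + 4*k^2 + 52*k + 10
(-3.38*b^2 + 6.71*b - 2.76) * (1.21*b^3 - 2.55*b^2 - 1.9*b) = -4.0898*b^5 + 16.7381*b^4 - 14.0281*b^3 - 5.711*b^2 + 5.244*b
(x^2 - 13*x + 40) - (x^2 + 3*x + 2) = 38 - 16*x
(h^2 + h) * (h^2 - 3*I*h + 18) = h^4 + h^3 - 3*I*h^3 + 18*h^2 - 3*I*h^2 + 18*h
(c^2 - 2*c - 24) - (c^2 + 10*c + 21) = -12*c - 45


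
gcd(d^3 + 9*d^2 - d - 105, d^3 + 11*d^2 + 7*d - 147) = d^2 + 4*d - 21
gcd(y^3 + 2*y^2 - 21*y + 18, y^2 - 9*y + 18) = y - 3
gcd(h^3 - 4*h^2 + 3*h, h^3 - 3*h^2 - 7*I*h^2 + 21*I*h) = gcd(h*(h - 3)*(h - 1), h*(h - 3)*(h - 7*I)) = h^2 - 3*h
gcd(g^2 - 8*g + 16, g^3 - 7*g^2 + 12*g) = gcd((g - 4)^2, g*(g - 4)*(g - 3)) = g - 4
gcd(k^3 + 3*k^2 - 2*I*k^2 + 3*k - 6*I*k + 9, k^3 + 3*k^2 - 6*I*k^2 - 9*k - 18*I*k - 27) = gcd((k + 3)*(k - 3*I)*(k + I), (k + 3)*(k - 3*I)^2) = k^2 + k*(3 - 3*I) - 9*I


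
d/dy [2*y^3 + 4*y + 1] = 6*y^2 + 4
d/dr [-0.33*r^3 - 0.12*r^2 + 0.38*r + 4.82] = -0.99*r^2 - 0.24*r + 0.38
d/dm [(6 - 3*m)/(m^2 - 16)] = 3*(-m^2 + 2*m*(m - 2) + 16)/(m^2 - 16)^2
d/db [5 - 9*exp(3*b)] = -27*exp(3*b)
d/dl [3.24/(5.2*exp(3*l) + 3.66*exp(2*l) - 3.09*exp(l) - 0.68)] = (-50.544*exp(2*l) - 23.7168*exp(l) + 10.0116)*exp(l)/(5.2*exp(3*l) + 3.66*exp(2*l) - 3.09*exp(l) - 0.68)^2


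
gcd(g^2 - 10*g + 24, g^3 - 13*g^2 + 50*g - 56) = g - 4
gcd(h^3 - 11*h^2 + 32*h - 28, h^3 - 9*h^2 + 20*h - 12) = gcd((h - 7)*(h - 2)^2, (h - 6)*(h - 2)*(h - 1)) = h - 2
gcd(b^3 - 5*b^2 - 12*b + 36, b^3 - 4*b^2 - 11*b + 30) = b^2 + b - 6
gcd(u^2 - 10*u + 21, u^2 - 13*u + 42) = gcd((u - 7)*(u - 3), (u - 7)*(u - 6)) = u - 7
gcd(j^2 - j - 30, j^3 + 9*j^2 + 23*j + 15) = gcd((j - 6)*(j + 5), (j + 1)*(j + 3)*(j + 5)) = j + 5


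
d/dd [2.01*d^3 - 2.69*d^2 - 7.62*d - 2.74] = 6.03*d^2 - 5.38*d - 7.62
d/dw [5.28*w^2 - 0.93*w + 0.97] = 10.56*w - 0.93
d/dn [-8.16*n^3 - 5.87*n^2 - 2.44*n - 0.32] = -24.48*n^2 - 11.74*n - 2.44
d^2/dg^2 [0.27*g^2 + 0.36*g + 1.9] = 0.540000000000000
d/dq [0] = 0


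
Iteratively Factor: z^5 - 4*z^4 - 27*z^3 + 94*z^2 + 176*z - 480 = (z - 2)*(z^4 - 2*z^3 - 31*z^2 + 32*z + 240) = (z - 4)*(z - 2)*(z^3 + 2*z^2 - 23*z - 60) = (z - 5)*(z - 4)*(z - 2)*(z^2 + 7*z + 12) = (z - 5)*(z - 4)*(z - 2)*(z + 3)*(z + 4)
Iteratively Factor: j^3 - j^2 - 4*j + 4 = (j + 2)*(j^2 - 3*j + 2) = (j - 1)*(j + 2)*(j - 2)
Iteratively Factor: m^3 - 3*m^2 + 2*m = (m)*(m^2 - 3*m + 2) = m*(m - 1)*(m - 2)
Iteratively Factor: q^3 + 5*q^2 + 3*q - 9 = (q + 3)*(q^2 + 2*q - 3) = (q - 1)*(q + 3)*(q + 3)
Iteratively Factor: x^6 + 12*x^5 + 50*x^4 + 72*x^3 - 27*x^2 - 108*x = (x + 3)*(x^5 + 9*x^4 + 23*x^3 + 3*x^2 - 36*x) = x*(x + 3)*(x^4 + 9*x^3 + 23*x^2 + 3*x - 36) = x*(x - 1)*(x + 3)*(x^3 + 10*x^2 + 33*x + 36) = x*(x - 1)*(x + 3)^2*(x^2 + 7*x + 12) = x*(x - 1)*(x + 3)^3*(x + 4)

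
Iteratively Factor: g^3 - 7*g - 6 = (g + 2)*(g^2 - 2*g - 3) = (g + 1)*(g + 2)*(g - 3)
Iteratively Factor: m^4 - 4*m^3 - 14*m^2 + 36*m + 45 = (m - 5)*(m^3 + m^2 - 9*m - 9) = (m - 5)*(m + 1)*(m^2 - 9) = (m - 5)*(m - 3)*(m + 1)*(m + 3)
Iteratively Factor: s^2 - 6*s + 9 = (s - 3)*(s - 3)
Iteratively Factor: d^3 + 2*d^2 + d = (d + 1)*(d^2 + d) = (d + 1)^2*(d)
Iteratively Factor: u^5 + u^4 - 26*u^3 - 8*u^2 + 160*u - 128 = (u + 4)*(u^4 - 3*u^3 - 14*u^2 + 48*u - 32) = (u - 1)*(u + 4)*(u^3 - 2*u^2 - 16*u + 32) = (u - 1)*(u + 4)^2*(u^2 - 6*u + 8) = (u - 4)*(u - 1)*(u + 4)^2*(u - 2)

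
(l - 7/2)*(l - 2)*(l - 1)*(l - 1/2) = l^4 - 7*l^3 + 63*l^2/4 - 53*l/4 + 7/2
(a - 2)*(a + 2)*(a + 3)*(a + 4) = a^4 + 7*a^3 + 8*a^2 - 28*a - 48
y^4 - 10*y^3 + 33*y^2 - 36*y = y*(y - 4)*(y - 3)^2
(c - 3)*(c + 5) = c^2 + 2*c - 15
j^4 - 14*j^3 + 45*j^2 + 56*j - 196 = (j - 7)^2*(j - 2)*(j + 2)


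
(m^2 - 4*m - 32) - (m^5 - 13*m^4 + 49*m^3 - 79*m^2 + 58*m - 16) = -m^5 + 13*m^4 - 49*m^3 + 80*m^2 - 62*m - 16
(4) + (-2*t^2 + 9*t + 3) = -2*t^2 + 9*t + 7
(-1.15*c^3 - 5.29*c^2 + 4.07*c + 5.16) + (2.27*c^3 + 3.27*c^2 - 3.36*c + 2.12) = 1.12*c^3 - 2.02*c^2 + 0.71*c + 7.28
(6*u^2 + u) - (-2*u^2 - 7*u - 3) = 8*u^2 + 8*u + 3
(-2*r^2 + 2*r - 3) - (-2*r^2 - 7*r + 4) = 9*r - 7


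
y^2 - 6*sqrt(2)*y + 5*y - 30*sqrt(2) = (y + 5)*(y - 6*sqrt(2))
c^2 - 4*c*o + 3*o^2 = (c - 3*o)*(c - o)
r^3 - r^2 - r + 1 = (r - 1)^2*(r + 1)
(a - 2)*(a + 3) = a^2 + a - 6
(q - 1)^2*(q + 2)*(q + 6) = q^4 + 6*q^3 - 3*q^2 - 16*q + 12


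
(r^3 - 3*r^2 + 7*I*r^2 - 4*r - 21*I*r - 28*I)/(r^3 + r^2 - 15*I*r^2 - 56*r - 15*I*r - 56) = (r^2 + r*(-4 + 7*I) - 28*I)/(r^2 - 15*I*r - 56)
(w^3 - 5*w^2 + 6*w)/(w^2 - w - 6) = w*(w - 2)/(w + 2)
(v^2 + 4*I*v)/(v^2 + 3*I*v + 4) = v/(v - I)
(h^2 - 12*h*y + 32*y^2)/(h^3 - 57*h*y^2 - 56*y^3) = (h - 4*y)/(h^2 + 8*h*y + 7*y^2)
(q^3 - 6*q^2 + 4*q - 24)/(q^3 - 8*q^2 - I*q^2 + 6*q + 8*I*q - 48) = (q^2 - 2*q*(3 + I) + 12*I)/(q^2 - q*(8 + 3*I) + 24*I)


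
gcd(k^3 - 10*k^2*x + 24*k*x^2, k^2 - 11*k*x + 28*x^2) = -k + 4*x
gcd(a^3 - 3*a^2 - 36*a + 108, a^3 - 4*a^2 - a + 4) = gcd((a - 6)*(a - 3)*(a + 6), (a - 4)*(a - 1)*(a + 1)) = 1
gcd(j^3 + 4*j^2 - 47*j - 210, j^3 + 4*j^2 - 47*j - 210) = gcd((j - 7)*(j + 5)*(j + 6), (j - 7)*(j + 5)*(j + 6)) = j^3 + 4*j^2 - 47*j - 210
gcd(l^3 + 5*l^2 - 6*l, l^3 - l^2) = l^2 - l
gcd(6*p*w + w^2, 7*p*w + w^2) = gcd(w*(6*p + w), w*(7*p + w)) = w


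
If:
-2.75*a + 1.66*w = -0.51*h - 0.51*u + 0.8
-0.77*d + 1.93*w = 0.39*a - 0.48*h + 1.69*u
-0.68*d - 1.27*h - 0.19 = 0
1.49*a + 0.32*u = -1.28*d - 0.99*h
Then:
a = 1.9010580775056*w - 0.772947103533057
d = 2.26177151492627 - 5.50470643447765*w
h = 2.94740187042898*w - 1.36063356704713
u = 4.04849952788551*w - 1.23859101082719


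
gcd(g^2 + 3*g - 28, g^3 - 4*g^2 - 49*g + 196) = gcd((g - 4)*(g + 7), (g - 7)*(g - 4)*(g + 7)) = g^2 + 3*g - 28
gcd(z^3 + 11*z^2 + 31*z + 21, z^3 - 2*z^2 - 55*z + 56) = z + 7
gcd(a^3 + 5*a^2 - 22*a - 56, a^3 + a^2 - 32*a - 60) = a + 2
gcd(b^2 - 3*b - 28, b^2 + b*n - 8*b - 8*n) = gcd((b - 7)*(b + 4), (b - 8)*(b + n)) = 1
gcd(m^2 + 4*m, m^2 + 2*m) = m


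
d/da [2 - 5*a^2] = -10*a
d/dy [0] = 0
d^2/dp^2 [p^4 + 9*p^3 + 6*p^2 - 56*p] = 12*p^2 + 54*p + 12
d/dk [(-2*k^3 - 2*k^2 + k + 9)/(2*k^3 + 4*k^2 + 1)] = (-4*k^4 - 4*k^3 - 64*k^2 - 76*k + 1)/(4*k^6 + 16*k^5 + 16*k^4 + 4*k^3 + 8*k^2 + 1)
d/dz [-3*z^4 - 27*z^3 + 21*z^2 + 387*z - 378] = -12*z^3 - 81*z^2 + 42*z + 387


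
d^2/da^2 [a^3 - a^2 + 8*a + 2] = 6*a - 2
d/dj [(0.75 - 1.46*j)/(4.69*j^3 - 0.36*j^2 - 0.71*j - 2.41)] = (13.6948*j^3 - 11.0781*j^2 + 0.54*j + 4.0511)/(21.9961*j^6 - 3.3768*j^5 - 6.5302*j^4 - 22.0946*j^3 + 2.2393*j^2 + 3.4222*j + 5.8081)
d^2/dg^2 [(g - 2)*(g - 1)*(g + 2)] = 6*g - 2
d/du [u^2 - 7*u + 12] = 2*u - 7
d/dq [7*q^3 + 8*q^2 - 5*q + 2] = 21*q^2 + 16*q - 5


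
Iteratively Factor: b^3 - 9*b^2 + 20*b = (b - 4)*(b^2 - 5*b) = (b - 5)*(b - 4)*(b)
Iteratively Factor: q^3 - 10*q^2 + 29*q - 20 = (q - 4)*(q^2 - 6*q + 5) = (q - 4)*(q - 1)*(q - 5)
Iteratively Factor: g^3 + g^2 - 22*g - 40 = (g + 2)*(g^2 - g - 20) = (g + 2)*(g + 4)*(g - 5)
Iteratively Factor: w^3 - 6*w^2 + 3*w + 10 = (w - 5)*(w^2 - w - 2) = (w - 5)*(w - 2)*(w + 1)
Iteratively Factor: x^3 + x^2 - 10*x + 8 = (x - 2)*(x^2 + 3*x - 4) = (x - 2)*(x - 1)*(x + 4)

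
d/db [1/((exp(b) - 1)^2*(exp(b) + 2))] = 3*(exp(b) + 1)*exp(b)/((1 - exp(b))^3*(exp(b) + 2)^2)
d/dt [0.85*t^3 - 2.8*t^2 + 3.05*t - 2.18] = 2.55*t^2 - 5.6*t + 3.05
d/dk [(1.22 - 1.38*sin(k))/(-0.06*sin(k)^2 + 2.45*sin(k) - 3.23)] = (-0.0828*sin(k)^2 + 0.1464*sin(k) + 1.4684)*cos(k)/(0.0036*sin(k)^4 - 0.294*sin(k)^3 + 6.3901*sin(k)^2 - 15.827*sin(k) + 10.4329)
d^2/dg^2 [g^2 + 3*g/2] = 2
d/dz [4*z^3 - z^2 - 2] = 2*z*(6*z - 1)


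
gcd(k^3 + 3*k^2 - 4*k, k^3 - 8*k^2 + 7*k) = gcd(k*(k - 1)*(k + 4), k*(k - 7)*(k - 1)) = k^2 - k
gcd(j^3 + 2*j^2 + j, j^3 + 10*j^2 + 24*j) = j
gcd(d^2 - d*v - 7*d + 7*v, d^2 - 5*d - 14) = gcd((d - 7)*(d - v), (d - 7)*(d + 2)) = d - 7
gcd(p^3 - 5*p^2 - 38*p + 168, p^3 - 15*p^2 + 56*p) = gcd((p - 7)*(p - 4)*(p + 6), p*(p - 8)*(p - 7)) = p - 7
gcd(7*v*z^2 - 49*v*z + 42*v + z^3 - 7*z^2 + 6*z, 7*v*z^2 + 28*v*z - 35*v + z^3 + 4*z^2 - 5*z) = 7*v*z - 7*v + z^2 - z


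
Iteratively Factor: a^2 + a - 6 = (a + 3)*(a - 2)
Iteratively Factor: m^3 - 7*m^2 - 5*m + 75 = (m - 5)*(m^2 - 2*m - 15) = (m - 5)^2*(m + 3)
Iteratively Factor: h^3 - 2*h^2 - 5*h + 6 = (h + 2)*(h^2 - 4*h + 3) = (h - 3)*(h + 2)*(h - 1)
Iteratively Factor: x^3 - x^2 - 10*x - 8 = (x + 2)*(x^2 - 3*x - 4) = (x + 1)*(x + 2)*(x - 4)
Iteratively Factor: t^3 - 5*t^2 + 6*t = (t - 2)*(t^2 - 3*t) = t*(t - 2)*(t - 3)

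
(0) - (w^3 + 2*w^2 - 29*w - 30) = -w^3 - 2*w^2 + 29*w + 30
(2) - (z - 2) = 4 - z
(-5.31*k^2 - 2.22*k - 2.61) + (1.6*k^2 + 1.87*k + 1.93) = -3.71*k^2 - 0.35*k - 0.68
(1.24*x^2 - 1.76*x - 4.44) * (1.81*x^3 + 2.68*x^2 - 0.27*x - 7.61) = 2.2444*x^5 + 0.1376*x^4 - 13.088*x^3 - 20.8604*x^2 + 14.5924*x + 33.7884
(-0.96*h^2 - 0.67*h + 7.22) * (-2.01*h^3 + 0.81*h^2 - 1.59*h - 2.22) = 1.9296*h^5 + 0.5691*h^4 - 13.5285*h^3 + 9.0447*h^2 - 9.9924*h - 16.0284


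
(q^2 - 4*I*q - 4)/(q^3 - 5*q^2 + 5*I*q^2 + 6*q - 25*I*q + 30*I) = (q^2 - 4*I*q - 4)/(q^3 + 5*q^2*(-1 + I) + q*(6 - 25*I) + 30*I)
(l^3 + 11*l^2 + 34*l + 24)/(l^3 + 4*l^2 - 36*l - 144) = (l + 1)/(l - 6)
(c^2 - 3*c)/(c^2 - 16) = c*(c - 3)/(c^2 - 16)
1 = 1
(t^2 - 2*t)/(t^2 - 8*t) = (t - 2)/(t - 8)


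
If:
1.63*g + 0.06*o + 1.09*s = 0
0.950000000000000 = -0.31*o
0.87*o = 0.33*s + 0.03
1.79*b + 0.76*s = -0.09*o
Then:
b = 3.62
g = 5.58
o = -3.06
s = -8.17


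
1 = 1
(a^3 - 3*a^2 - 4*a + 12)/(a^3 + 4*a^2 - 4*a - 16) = (a - 3)/(a + 4)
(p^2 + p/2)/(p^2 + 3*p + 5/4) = 2*p/(2*p + 5)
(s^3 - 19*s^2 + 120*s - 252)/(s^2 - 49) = (s^2 - 12*s + 36)/(s + 7)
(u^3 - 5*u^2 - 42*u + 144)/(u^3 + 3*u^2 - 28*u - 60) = (u^2 - 11*u + 24)/(u^2 - 3*u - 10)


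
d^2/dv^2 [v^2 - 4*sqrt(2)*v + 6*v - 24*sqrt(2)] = 2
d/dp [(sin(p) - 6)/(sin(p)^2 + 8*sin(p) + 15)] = (12*sin(p) + cos(p)^2 + 62)*cos(p)/(sin(p)^2 + 8*sin(p) + 15)^2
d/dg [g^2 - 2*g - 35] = 2*g - 2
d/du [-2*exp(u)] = -2*exp(u)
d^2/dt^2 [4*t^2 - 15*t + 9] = 8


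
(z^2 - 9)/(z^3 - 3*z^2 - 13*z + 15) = (z - 3)/(z^2 - 6*z + 5)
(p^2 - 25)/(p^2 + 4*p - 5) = (p - 5)/(p - 1)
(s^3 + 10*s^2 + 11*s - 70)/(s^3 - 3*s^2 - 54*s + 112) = (s + 5)/(s - 8)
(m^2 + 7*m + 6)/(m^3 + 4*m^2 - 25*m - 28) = (m + 6)/(m^2 + 3*m - 28)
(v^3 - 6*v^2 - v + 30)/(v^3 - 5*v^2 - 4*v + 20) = (v - 3)/(v - 2)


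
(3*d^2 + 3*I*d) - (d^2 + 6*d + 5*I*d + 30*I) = 2*d^2 - 6*d - 2*I*d - 30*I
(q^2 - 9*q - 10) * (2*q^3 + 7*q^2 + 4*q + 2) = 2*q^5 - 11*q^4 - 79*q^3 - 104*q^2 - 58*q - 20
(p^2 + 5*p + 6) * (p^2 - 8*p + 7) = p^4 - 3*p^3 - 27*p^2 - 13*p + 42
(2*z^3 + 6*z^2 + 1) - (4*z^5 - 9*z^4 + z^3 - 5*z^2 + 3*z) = -4*z^5 + 9*z^4 + z^3 + 11*z^2 - 3*z + 1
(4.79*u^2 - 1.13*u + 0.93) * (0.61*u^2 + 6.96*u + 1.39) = 2.9219*u^4 + 32.6491*u^3 - 0.639399999999999*u^2 + 4.9021*u + 1.2927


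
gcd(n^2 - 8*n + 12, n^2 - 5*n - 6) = n - 6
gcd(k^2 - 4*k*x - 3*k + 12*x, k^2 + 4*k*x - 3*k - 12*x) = k - 3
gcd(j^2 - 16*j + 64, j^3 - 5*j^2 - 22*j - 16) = j - 8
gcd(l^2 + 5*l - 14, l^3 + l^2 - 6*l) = l - 2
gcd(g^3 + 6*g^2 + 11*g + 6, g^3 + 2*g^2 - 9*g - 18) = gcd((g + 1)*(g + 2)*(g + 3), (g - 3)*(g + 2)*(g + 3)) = g^2 + 5*g + 6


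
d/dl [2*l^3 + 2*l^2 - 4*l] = 6*l^2 + 4*l - 4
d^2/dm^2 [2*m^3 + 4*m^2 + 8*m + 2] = 12*m + 8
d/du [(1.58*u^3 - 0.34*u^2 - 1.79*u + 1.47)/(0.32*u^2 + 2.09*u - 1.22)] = (0.5056*u^4 + 6.6044*u^3 - 5.9206*u^2 - 0.1112*u - 0.8885)/(0.1024*u^4 + 1.3376*u^3 + 3.5873*u^2 - 5.0996*u + 1.4884)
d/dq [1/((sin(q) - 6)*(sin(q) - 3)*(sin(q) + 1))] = (-3*sin(q)^2 + 16*sin(q) - 9)*cos(q)/((sin(q) - 6)^2*(sin(q) - 3)^2*(sin(q) + 1)^2)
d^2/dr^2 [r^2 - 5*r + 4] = 2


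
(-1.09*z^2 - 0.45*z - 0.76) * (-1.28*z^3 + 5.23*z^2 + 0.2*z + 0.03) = 1.3952*z^5 - 5.1247*z^4 - 1.5987*z^3 - 4.0975*z^2 - 0.1655*z - 0.0228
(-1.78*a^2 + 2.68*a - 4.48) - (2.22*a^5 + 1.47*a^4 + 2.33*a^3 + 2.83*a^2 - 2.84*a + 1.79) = -2.22*a^5 - 1.47*a^4 - 2.33*a^3 - 4.61*a^2 + 5.52*a - 6.27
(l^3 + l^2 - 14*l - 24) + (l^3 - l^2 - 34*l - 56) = 2*l^3 - 48*l - 80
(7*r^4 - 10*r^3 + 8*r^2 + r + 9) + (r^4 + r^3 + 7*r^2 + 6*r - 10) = 8*r^4 - 9*r^3 + 15*r^2 + 7*r - 1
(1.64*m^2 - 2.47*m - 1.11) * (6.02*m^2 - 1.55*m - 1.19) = 9.8728*m^4 - 17.4114*m^3 - 4.8053*m^2 + 4.6598*m + 1.3209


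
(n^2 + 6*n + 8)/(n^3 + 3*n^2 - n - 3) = (n^2 + 6*n + 8)/(n^3 + 3*n^2 - n - 3)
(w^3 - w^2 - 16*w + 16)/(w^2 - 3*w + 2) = (w^2 - 16)/(w - 2)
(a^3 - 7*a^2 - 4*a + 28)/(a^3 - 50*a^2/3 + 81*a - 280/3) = 3*(a^2 - 4)/(3*a^2 - 29*a + 40)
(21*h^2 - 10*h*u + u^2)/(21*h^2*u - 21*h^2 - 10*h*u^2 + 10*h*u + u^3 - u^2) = 1/(u - 1)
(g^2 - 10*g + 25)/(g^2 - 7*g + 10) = (g - 5)/(g - 2)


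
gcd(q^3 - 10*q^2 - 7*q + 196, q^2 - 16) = q + 4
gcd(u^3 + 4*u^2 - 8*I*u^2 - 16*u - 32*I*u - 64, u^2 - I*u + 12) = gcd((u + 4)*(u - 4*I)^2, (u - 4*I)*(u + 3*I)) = u - 4*I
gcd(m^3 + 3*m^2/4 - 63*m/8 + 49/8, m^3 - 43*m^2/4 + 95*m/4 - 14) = m^2 - 11*m/4 + 7/4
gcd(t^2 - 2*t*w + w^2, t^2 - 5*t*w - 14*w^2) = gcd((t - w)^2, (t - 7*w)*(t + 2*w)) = 1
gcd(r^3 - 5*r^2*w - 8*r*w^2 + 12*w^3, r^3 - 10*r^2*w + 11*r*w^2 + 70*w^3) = r + 2*w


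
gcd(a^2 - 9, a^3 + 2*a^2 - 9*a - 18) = a^2 - 9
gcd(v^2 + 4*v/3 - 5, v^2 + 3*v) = v + 3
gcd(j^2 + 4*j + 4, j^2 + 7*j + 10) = j + 2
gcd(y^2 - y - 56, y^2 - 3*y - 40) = y - 8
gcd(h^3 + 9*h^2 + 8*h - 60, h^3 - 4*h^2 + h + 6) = h - 2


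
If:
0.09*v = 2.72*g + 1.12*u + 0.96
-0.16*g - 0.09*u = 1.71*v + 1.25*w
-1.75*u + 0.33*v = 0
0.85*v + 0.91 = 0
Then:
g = -0.31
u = -0.20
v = -1.07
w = 1.52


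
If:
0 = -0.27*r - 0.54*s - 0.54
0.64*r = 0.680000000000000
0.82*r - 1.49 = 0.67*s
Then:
No Solution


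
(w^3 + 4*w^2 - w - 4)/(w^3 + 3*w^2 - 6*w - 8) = (w - 1)/(w - 2)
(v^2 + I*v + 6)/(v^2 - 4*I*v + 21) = (v - 2*I)/(v - 7*I)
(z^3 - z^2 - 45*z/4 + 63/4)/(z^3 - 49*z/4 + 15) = (2*z^2 + z - 21)/(2*z^2 + 3*z - 20)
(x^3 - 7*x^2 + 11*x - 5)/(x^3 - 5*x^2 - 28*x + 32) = (x^2 - 6*x + 5)/(x^2 - 4*x - 32)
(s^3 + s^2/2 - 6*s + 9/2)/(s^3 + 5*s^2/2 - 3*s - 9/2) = (s - 1)/(s + 1)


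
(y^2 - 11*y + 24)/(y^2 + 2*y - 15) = (y - 8)/(y + 5)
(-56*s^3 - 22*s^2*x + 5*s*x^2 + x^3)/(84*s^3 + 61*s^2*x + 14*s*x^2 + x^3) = (-8*s^2 - 2*s*x + x^2)/(12*s^2 + 7*s*x + x^2)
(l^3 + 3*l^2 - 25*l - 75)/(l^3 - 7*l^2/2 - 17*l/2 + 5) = 2*(l^2 + 8*l + 15)/(2*l^2 + 3*l - 2)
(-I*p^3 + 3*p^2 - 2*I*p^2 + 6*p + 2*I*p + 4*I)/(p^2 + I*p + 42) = (-I*p^3 + p^2*(3 - 2*I) + 2*p*(3 + I) + 4*I)/(p^2 + I*p + 42)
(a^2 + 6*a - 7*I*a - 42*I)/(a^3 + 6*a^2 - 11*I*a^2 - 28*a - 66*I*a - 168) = 1/(a - 4*I)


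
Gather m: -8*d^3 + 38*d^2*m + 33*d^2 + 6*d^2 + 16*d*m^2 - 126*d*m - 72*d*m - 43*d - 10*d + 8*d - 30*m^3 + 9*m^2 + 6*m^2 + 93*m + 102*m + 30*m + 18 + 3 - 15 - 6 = -8*d^3 + 39*d^2 - 45*d - 30*m^3 + m^2*(16*d + 15) + m*(38*d^2 - 198*d + 225)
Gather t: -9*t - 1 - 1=-9*t - 2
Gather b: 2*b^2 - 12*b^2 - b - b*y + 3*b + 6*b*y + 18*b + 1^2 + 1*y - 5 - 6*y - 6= -10*b^2 + b*(5*y + 20) - 5*y - 10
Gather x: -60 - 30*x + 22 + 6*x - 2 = -24*x - 40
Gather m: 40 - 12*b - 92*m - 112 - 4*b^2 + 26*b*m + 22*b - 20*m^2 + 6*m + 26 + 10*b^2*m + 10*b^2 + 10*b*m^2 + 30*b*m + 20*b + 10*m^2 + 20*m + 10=6*b^2 + 30*b + m^2*(10*b - 10) + m*(10*b^2 + 56*b - 66) - 36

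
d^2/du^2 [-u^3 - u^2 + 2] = -6*u - 2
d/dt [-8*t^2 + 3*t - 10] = 3 - 16*t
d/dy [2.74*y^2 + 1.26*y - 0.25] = 5.48*y + 1.26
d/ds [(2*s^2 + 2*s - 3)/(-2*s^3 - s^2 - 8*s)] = 2*(2*s^4 + 4*s^3 - 16*s^2 - 3*s - 12)/(s^2*(4*s^4 + 4*s^3 + 33*s^2 + 16*s + 64))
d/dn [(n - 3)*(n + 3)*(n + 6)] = 3*n^2 + 12*n - 9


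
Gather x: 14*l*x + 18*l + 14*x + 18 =18*l + x*(14*l + 14) + 18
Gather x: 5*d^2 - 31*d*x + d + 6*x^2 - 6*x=5*d^2 + d + 6*x^2 + x*(-31*d - 6)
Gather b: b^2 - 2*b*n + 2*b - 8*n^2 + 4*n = b^2 + b*(2 - 2*n) - 8*n^2 + 4*n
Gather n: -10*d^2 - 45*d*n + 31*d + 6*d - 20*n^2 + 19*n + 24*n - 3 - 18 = -10*d^2 + 37*d - 20*n^2 + n*(43 - 45*d) - 21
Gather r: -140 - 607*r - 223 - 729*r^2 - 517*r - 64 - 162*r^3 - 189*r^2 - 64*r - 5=-162*r^3 - 918*r^2 - 1188*r - 432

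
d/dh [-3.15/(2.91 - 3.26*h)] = -10.269/(3.26*h - 2.91)^2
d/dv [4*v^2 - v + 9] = 8*v - 1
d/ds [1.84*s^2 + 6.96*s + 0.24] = 3.68*s + 6.96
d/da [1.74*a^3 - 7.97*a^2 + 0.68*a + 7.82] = 5.22*a^2 - 15.94*a + 0.68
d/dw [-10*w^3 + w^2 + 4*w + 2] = -30*w^2 + 2*w + 4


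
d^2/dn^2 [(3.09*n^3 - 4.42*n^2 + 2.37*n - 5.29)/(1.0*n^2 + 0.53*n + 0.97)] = (5.166562*n^3 + 3.51581400000001*n^2 - 13.171314*n - 3.463712)/(1.0*n^6 + 1.59*n^5 + 3.7527*n^4 + 3.233477*n^3 + 3.640119*n^2 + 1.496031*n + 0.912673)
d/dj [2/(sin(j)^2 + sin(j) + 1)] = -2*(2*sin(j) + 1)*cos(j)/(sin(j)^2 + sin(j) + 1)^2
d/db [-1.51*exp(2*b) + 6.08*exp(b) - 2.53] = (6.08 - 3.02*exp(b))*exp(b)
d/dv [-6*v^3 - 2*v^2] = 2*v*(-9*v - 2)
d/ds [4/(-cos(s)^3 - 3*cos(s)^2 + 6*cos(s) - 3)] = 12*(sin(s)^2 - 2*cos(s) + 1)*sin(s)/(cos(s)^3 + 3*cos(s)^2 - 6*cos(s) + 3)^2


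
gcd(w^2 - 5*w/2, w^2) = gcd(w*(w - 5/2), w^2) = w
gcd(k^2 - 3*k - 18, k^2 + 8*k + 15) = k + 3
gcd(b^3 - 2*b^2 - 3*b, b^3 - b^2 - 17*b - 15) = b + 1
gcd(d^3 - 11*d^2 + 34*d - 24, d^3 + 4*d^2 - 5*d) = d - 1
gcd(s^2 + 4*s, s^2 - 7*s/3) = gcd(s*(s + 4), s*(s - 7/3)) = s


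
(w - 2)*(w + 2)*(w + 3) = w^3 + 3*w^2 - 4*w - 12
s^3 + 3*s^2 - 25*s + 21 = (s - 3)*(s - 1)*(s + 7)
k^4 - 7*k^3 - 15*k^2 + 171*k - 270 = (k - 6)*(k - 3)^2*(k + 5)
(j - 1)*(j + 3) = j^2 + 2*j - 3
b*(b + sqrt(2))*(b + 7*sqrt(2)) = b^3 + 8*sqrt(2)*b^2 + 14*b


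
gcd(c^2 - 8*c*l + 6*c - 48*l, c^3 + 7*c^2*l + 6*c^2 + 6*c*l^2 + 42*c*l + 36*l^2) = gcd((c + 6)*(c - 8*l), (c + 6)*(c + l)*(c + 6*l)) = c + 6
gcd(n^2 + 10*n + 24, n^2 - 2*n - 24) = n + 4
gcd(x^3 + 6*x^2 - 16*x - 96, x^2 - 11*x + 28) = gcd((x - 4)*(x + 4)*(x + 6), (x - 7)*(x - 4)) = x - 4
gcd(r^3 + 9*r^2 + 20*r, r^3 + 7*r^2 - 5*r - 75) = r + 5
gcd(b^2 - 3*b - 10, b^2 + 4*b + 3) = 1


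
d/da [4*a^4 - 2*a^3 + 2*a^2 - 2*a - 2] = 16*a^3 - 6*a^2 + 4*a - 2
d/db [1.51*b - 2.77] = 1.51000000000000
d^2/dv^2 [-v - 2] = 0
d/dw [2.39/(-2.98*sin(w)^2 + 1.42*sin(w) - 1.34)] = (14.2444*sin(w) - 3.3938)*cos(w)/(2.98*sin(w)^2 - 1.42*sin(w) + 1.34)^2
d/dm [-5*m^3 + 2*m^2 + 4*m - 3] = -15*m^2 + 4*m + 4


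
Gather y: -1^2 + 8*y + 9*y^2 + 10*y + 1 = 9*y^2 + 18*y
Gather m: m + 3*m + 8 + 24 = 4*m + 32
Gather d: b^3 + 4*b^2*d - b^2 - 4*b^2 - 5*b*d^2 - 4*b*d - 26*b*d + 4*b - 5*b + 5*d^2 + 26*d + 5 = b^3 - 5*b^2 - b + d^2*(5 - 5*b) + d*(4*b^2 - 30*b + 26) + 5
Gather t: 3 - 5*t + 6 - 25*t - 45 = -30*t - 36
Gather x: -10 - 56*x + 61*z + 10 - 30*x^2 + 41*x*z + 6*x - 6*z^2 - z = -30*x^2 + x*(41*z - 50) - 6*z^2 + 60*z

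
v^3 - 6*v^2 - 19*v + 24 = (v - 8)*(v - 1)*(v + 3)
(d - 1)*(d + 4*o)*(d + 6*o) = d^3 + 10*d^2*o - d^2 + 24*d*o^2 - 10*d*o - 24*o^2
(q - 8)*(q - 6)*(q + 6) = q^3 - 8*q^2 - 36*q + 288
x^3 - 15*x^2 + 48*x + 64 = (x - 8)^2*(x + 1)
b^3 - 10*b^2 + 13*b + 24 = (b - 8)*(b - 3)*(b + 1)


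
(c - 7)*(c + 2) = c^2 - 5*c - 14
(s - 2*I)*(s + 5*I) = s^2 + 3*I*s + 10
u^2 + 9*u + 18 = (u + 3)*(u + 6)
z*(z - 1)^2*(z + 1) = z^4 - z^3 - z^2 + z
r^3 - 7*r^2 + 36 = (r - 6)*(r - 3)*(r + 2)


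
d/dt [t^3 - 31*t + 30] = 3*t^2 - 31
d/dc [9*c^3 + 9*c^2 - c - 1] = 27*c^2 + 18*c - 1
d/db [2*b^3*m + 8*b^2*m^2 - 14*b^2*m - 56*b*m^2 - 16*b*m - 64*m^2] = 2*m*(3*b^2 + 8*b*m - 14*b - 28*m - 8)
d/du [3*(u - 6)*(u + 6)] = 6*u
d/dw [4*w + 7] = 4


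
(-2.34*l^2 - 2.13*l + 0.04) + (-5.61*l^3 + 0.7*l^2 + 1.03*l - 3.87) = -5.61*l^3 - 1.64*l^2 - 1.1*l - 3.83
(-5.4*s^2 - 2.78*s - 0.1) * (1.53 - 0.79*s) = 4.266*s^3 - 6.0658*s^2 - 4.1744*s - 0.153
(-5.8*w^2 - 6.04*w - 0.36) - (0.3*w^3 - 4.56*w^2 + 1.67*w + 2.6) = -0.3*w^3 - 1.24*w^2 - 7.71*w - 2.96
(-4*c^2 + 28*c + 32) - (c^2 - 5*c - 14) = -5*c^2 + 33*c + 46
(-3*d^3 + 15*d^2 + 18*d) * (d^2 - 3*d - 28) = -3*d^5 + 24*d^4 + 57*d^3 - 474*d^2 - 504*d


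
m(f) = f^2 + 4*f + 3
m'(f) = 2*f + 4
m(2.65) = 20.62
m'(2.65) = 9.30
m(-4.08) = 3.33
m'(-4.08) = -4.16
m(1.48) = 11.11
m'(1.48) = 6.96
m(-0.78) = 0.49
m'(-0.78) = 2.44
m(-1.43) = -0.68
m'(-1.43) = 1.14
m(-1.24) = -0.42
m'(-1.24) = 1.52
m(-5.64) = 12.25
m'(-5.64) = -7.28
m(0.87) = 7.24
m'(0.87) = 5.74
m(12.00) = 195.00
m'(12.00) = 28.00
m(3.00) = 24.00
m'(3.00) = 10.00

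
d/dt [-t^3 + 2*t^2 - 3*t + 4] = -3*t^2 + 4*t - 3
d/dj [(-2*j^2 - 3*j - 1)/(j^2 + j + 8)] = (j^2 - 30*j - 23)/(j^4 + 2*j^3 + 17*j^2 + 16*j + 64)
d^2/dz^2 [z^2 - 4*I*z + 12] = 2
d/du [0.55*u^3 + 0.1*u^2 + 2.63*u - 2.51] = 1.65*u^2 + 0.2*u + 2.63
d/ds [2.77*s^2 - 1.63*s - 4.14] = 5.54*s - 1.63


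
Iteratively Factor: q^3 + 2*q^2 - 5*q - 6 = (q + 3)*(q^2 - q - 2) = (q + 1)*(q + 3)*(q - 2)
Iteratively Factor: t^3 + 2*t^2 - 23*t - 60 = (t + 3)*(t^2 - t - 20) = (t - 5)*(t + 3)*(t + 4)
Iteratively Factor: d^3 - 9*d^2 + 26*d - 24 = (d - 2)*(d^2 - 7*d + 12) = (d - 3)*(d - 2)*(d - 4)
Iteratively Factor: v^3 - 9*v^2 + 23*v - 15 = (v - 1)*(v^2 - 8*v + 15) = (v - 5)*(v - 1)*(v - 3)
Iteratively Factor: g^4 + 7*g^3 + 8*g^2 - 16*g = (g)*(g^3 + 7*g^2 + 8*g - 16) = g*(g - 1)*(g^2 + 8*g + 16) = g*(g - 1)*(g + 4)*(g + 4)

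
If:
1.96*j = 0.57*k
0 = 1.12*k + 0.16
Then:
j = -0.04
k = -0.14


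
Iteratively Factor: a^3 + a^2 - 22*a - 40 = (a + 4)*(a^2 - 3*a - 10) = (a + 2)*(a + 4)*(a - 5)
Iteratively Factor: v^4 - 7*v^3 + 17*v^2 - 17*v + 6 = (v - 1)*(v^3 - 6*v^2 + 11*v - 6) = (v - 1)^2*(v^2 - 5*v + 6) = (v - 2)*(v - 1)^2*(v - 3)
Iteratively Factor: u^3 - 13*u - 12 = (u - 4)*(u^2 + 4*u + 3) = (u - 4)*(u + 1)*(u + 3)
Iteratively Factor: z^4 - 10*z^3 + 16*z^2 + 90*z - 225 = (z + 3)*(z^3 - 13*z^2 + 55*z - 75) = (z - 5)*(z + 3)*(z^2 - 8*z + 15) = (z - 5)*(z - 3)*(z + 3)*(z - 5)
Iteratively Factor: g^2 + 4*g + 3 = (g + 3)*(g + 1)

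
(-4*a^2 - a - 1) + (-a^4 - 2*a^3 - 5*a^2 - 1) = -a^4 - 2*a^3 - 9*a^2 - a - 2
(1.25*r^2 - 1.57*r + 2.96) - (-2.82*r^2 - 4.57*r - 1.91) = 4.07*r^2 + 3.0*r + 4.87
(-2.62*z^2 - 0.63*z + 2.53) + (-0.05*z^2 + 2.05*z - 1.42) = -2.67*z^2 + 1.42*z + 1.11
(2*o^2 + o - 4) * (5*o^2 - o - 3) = 10*o^4 + 3*o^3 - 27*o^2 + o + 12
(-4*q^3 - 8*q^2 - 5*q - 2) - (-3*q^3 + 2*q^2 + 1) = -q^3 - 10*q^2 - 5*q - 3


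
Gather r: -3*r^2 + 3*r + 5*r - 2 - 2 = -3*r^2 + 8*r - 4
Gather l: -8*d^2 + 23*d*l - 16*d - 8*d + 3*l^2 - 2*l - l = -8*d^2 - 24*d + 3*l^2 + l*(23*d - 3)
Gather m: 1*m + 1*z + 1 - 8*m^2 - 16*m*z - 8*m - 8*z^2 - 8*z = -8*m^2 + m*(-16*z - 7) - 8*z^2 - 7*z + 1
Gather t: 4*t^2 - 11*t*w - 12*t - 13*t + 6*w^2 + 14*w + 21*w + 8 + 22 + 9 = 4*t^2 + t*(-11*w - 25) + 6*w^2 + 35*w + 39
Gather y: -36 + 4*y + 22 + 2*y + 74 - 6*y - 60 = 0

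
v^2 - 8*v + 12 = (v - 6)*(v - 2)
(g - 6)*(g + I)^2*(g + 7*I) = g^4 - 6*g^3 + 9*I*g^3 - 15*g^2 - 54*I*g^2 + 90*g - 7*I*g + 42*I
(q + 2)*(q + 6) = q^2 + 8*q + 12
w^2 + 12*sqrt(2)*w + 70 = (w + 5*sqrt(2))*(w + 7*sqrt(2))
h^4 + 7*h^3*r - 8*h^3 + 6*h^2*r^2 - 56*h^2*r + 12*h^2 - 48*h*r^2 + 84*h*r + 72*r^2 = (h - 6)*(h - 2)*(h + r)*(h + 6*r)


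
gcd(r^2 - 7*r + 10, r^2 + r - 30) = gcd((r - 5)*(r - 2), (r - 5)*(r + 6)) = r - 5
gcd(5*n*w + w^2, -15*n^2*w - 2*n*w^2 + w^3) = w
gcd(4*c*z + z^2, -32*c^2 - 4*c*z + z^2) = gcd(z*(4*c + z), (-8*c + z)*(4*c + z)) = 4*c + z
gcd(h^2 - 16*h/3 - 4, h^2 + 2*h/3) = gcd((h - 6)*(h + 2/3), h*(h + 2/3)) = h + 2/3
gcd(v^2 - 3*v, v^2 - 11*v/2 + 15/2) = v - 3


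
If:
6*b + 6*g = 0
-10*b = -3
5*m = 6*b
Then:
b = 3/10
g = -3/10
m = 9/25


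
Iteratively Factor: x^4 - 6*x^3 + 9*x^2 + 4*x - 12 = (x - 2)*(x^3 - 4*x^2 + x + 6) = (x - 2)^2*(x^2 - 2*x - 3) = (x - 3)*(x - 2)^2*(x + 1)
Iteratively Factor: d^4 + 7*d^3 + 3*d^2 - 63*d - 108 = (d + 4)*(d^3 + 3*d^2 - 9*d - 27) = (d + 3)*(d + 4)*(d^2 - 9) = (d - 3)*(d + 3)*(d + 4)*(d + 3)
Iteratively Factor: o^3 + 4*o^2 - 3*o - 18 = (o + 3)*(o^2 + o - 6) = (o + 3)^2*(o - 2)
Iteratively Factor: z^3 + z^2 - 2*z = (z - 1)*(z^2 + 2*z) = (z - 1)*(z + 2)*(z)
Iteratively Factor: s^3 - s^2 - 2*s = (s - 2)*(s^2 + s) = s*(s - 2)*(s + 1)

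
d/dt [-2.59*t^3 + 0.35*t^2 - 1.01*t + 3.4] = -7.77*t^2 + 0.7*t - 1.01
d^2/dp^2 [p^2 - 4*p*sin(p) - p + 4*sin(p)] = 4*p*sin(p) - 4*sin(p) - 8*cos(p) + 2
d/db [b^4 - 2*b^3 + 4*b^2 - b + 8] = 4*b^3 - 6*b^2 + 8*b - 1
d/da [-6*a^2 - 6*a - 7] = -12*a - 6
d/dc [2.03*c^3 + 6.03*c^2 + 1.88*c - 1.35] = 6.09*c^2 + 12.06*c + 1.88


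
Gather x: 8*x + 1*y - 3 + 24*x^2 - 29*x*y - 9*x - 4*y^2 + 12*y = 24*x^2 + x*(-29*y - 1) - 4*y^2 + 13*y - 3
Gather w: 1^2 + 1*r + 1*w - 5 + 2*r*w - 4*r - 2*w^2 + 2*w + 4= -3*r - 2*w^2 + w*(2*r + 3)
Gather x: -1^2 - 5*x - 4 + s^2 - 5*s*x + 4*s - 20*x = s^2 + 4*s + x*(-5*s - 25) - 5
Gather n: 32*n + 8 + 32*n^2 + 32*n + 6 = 32*n^2 + 64*n + 14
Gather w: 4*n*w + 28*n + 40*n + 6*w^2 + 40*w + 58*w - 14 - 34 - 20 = 68*n + 6*w^2 + w*(4*n + 98) - 68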